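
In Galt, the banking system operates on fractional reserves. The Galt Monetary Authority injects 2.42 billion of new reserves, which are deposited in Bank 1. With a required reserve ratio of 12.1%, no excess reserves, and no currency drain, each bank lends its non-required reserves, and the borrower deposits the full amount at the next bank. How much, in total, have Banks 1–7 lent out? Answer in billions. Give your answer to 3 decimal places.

10.452 billion

Bank i lends (1 − rr)^i of the original deposit: Bank 1 lends 2.42·0.8790 ≈ 2.1272, Bank 2 lends 2.42·0.8790² ≈ 1.8698, and so on.
Summing a geometric series: total = 2.42·[0.8790·(1 − 0.8790^7) / (1 − 0.8790)] ≈ 10.4524 billion.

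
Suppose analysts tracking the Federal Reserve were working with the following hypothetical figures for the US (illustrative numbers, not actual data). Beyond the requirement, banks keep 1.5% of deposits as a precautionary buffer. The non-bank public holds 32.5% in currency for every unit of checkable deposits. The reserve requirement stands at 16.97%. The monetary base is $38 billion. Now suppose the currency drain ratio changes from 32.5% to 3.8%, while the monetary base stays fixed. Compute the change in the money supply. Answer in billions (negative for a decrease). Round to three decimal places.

Initially m₁ = (1 + 0.325) / (0.1697 + 0.015 + 0.325) ≈ 2.599568, so M₁ = 2.599568 × 38 ≈ 98.7836 billion.
After the change m₂ = (1 + 0.038) / (0.1697 + 0.015 + 0.038) ≈ 4.660979, so M₂ = 4.660979 × 38 ≈ 177.1172 billion.
ΔM = M₂ − M₁ = 177.1172 − 98.7836 = 78.3336 billion.

$78.334 billion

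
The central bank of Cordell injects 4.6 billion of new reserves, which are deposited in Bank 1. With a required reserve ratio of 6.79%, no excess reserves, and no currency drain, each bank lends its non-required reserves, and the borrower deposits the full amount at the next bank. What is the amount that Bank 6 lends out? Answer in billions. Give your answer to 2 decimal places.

Each bank lends a fraction (1 − rr) = 0.9321 of the deposit it receives, so Bank 6 receives 4.6·0.9321^5 and lends 4.6·0.9321^6 ≈ 3.0167 billion.

3.02 billion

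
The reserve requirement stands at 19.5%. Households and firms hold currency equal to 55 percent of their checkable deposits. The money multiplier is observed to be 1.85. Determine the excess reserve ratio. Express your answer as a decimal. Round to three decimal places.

0.093

Using m = 1.85. Since m = (1 + c)/(c + rr + e), the denominator satisfies c + rr + e = (1 + c)/m = (1 + 0.55) / 1.85 ≈ 0.837838.
With c = 0.55 and rr = 0.195, the excess reserve ratio is 0.837838 − 0.55 − 0.195 = 0.092838.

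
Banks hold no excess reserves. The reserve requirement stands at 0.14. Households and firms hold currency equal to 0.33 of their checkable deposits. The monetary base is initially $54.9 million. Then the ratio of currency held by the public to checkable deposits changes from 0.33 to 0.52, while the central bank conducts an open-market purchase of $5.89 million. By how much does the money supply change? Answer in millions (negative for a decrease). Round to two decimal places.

Before: m₁ = (1 + 0.33) / (0.14 + 0.33) ≈ 2.82979, MB₁ = 54.9, so M₁ = 2.82979 × 54.9 ≈ 155.3555 million.
After: m₂ = (1 + 0.52) / (0.14 + 0.52) ≈ 2.30303, MB₂ = 54.9 + 5.89 = 60.79, so M₂ = 2.30303 × 60.79 ≈ 140.0012 million.
ΔM = M₂ − M₁ = 140.0012 − 155.3555 = -15.3543 million.

-15.35 million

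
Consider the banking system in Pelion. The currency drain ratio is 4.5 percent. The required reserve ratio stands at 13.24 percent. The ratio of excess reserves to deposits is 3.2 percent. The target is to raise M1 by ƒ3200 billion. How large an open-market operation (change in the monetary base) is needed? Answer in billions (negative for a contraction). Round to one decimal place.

ƒ641.2 billion

The money multiplier is m = (1 + c) / (rr + e + c) = (1 + 0.045) / (0.1324 + 0.032 + 0.045) ≈ 4.990449.
ΔMB = ΔM / m = (+3200) / 4.990449 ≈ 641.2249 billion.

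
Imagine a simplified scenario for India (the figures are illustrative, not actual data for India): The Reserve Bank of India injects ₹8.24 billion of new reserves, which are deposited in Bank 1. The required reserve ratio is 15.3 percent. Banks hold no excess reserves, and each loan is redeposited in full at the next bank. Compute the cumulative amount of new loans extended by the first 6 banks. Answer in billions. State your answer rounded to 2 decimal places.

Bank i lends (1 − rr)^i of the original deposit: Bank 1 lends 8.24·0.8470 ≈ 6.9793, Bank 2 lends 8.24·0.8470² ≈ 5.9115, and so on.
Summing a geometric series: total = 8.24·[0.8470·(1 − 0.8470^6) / (1 − 0.8470)] ≈ 28.7732 billion.

₹28.77 billion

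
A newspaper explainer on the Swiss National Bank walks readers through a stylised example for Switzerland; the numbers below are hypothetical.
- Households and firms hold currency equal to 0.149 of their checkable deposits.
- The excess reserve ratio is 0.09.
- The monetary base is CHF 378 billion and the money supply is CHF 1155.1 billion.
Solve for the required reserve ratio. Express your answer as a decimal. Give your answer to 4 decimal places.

Using m = M/MB = 1155.1/378 ≈ 3.055820. Since m = (1 + c)/(c + rr + e), the denominator satisfies c + rr + e = (1 + c)/m = (1 + 0.149) / 3.055820 ≈ 0.376004.
With c = 0.149 and e = 0.09, the required reserve ratio is 0.376004 − 0.149 − 0.09 = 0.137004.

0.1370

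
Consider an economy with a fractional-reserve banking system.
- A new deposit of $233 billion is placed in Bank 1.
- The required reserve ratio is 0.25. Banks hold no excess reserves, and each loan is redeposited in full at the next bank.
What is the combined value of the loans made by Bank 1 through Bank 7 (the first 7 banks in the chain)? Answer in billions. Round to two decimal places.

Bank i lends (1 − rr)^i of the original deposit: Bank 1 lends 233·0.7500 = 174.7500, Bank 2 lends 233·0.7500² = 131.0625, and so on.
Summing a geometric series: total = 233·[0.7500·(1 − 0.7500^7) / (1 − 0.7500)] ≈ 605.6948 billion.

$605.69 billion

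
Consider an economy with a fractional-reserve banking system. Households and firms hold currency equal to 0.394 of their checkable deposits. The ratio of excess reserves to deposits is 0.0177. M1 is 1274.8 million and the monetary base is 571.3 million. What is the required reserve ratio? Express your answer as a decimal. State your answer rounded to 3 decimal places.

Using m = M/MB = 1274.8/571.3 ≈ 2.231402. Since m = (1 + c)/(c + rr + e), the denominator satisfies c + rr + e = (1 + c)/m = (1 + 0.394) / 2.231402 ≈ 0.624719.
With c = 0.394 and e = 0.0177, the required reserve ratio is 0.624719 − 0.394 − 0.0177 = 0.213019.

0.213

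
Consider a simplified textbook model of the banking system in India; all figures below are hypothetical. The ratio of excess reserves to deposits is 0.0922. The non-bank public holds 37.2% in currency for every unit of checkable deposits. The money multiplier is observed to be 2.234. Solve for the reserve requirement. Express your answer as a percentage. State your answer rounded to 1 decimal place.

Using m = 2.234. Since m = (1 + c)/(c + rr + e), the denominator satisfies c + rr + e = (1 + c)/m = (1 + 0.372) / 2.234 ≈ 0.614145.
With c = 0.372 and e = 0.0922, the reserve requirement is 0.614145 − 0.372 − 0.0922 = 0.149945.

15.0%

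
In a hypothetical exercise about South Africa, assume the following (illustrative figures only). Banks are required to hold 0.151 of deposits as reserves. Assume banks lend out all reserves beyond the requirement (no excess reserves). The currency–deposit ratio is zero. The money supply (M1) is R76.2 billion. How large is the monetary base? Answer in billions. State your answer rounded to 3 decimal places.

R11.506 billion

With no currency drain and no excess reserves, the money multiplier is m = 1/rr = 1/0.151 ≈ 6.622517.
The monetary base is MB = M / m = 76.2 / 6.622517 ≈ 11.5062 billion.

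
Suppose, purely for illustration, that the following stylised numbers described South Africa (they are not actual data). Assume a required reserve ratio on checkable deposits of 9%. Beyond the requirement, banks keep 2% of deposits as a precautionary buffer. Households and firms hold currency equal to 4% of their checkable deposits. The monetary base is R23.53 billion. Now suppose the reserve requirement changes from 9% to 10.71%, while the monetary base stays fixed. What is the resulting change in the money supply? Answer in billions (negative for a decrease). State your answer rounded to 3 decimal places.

-16.695 billion

Initially m₁ = (1 + 0.04) / (0.09 + 0.02 + 0.04) ≈ 6.933333, so M₁ = 6.933333 × 23.53 ≈ 163.1413 billion.
After the change m₂ = (1 + 0.04) / (0.1071 + 0.02 + 0.04) ≈ 6.223818, so M₂ = 6.223818 × 23.53 ≈ 146.4464 billion.
ΔM = M₂ − M₁ = 146.4464 − 163.1413 = -16.6949 billion.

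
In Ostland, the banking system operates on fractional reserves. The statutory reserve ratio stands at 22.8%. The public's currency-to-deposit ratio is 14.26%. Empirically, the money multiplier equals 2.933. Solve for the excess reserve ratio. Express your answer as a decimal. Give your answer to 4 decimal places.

0.0190

Using m = 2.933. Since m = (1 + c)/(c + rr + e), the denominator satisfies c + rr + e = (1 + c)/m = (1 + 0.1426) / 2.933 ≈ 0.389567.
With c = 0.1426 and rr = 0.228, the excess reserve ratio is 0.389567 − 0.1426 − 0.228 = 0.018967.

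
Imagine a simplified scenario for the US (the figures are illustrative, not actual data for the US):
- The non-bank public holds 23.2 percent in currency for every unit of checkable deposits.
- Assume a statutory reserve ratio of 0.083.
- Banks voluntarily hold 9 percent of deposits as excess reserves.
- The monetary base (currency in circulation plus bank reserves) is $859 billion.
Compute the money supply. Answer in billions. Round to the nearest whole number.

$2613 billion

The money multiplier is m = (1 + c) / (rr + e + c) = (1 + 0.232) / (0.083 + 0.09 + 0.232) ≈ 3.0420.
So M = m × MB = 3.0420 × 859 = 2613.078 billion.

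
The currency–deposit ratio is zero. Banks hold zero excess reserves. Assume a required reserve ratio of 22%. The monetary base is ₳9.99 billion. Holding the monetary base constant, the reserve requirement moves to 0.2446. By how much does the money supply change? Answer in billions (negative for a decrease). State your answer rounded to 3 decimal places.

-4.567 billion

Initially m₁ = 1 / (0.22) ≈ 4.54545, so M₁ = 4.54545 × 9.99 ≈ 45.409 billion.
After the change m₂ = 1 / (0.2446) ≈ 4.08831, so M₂ = 4.08831 × 9.99 ≈ 40.8422 billion.
ΔM = M₂ − M₁ = 40.8422 − 45.409 = -4.5668 billion.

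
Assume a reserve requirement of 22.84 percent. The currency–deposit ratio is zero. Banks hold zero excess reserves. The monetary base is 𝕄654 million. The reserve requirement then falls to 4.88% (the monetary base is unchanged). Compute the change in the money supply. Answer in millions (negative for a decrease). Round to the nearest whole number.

𝕄10538 million

Initially m₁ = 1 / (0.2284) ≈ 4.3783, so M₁ = 4.3783 × 654 = 2863.4082 million.
After the change m₂ = 1 / (0.0488) ≈ 20.4918, so M₂ = 20.4918 × 654 = 13401.6372 million.
ΔM = M₂ − M₁ = 13401.6372 − 2863.4082 = 10538.229 million.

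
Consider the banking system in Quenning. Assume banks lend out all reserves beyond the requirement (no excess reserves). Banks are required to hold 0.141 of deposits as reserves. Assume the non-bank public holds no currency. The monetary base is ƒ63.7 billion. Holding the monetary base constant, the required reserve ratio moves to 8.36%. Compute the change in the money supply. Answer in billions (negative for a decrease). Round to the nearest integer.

ƒ310 billion

Initially m₁ = 1 / (0.141) ≈ 7.0922, so M₁ = 7.0922 × 63.7 ≈ 451.7731 billion.
After the change m₂ = 1 / (0.0836) ≈ 11.9617, so M₂ = 11.9617 × 63.7 ≈ 761.9603 billion.
ΔM = M₂ − M₁ = 761.9603 − 451.7731 = 310.1872 billion.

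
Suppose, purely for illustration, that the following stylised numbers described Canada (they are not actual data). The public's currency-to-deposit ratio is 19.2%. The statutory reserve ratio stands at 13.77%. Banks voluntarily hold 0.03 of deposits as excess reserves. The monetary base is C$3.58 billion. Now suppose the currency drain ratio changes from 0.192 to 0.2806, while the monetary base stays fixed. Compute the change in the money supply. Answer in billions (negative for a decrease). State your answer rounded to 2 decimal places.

Initially m₁ = (1 + 0.192) / (0.1377 + 0.03 + 0.192) ≈ 3.3139, so M₁ = 3.3139 × 3.58 ≈ 11.8638 billion.
After the change m₂ = (1 + 0.2806) / (0.1377 + 0.03 + 0.2806) ≈ 2.8566, so M₂ = 2.8566 × 3.58 ≈ 10.2266 billion.
ΔM = M₂ − M₁ = 10.2266 − 11.8638 = -1.6372 billion.

-1.64 billion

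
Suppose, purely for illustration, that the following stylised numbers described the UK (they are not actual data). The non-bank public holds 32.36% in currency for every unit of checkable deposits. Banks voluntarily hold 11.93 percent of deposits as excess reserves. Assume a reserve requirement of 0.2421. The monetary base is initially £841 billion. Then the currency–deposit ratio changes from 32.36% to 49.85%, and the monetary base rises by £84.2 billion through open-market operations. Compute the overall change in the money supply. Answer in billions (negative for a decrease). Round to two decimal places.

-12.74 billion

Before: m₁ = (1 + 0.3236) / (0.2421 + 0.1193 + 0.3236) ≈ 1.932263, MB₁ = 841, so M₁ = 1.932263 × 841 ≈ 1625.0332 billion.
After: m₂ = (1 + 0.4985) / (0.2421 + 0.1193 + 0.4985) ≈ 1.742644, MB₂ = 841 + 84.2 = 925.2, so M₂ = 1.742644 × 925.2 ≈ 1612.2942 billion.
ΔM = M₂ − M₁ = 1612.2942 − 1625.0332 = -12.739 billion.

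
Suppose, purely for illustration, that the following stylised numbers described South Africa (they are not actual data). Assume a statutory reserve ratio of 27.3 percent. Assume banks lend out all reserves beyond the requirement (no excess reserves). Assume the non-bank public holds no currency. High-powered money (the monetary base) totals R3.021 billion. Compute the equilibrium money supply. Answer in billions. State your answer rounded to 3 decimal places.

R11.066 billion

With no currency drain or excess reserves, the money multiplier is m = 1/rr = 1/0.273 ≈ 3.66300.
Money supply M = m × MB = 3.66300 × 3.021 ≈ 11.0659 billion.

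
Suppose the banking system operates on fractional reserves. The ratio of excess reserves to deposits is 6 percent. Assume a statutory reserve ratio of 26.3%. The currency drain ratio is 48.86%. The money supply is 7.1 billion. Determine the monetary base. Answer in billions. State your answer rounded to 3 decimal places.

3.871 billion

The money multiplier is m = (1 + c) / (rr + e + c) = (1 + 0.4886) / (0.263 + 0.06 + 0.4886) ≈ 1.83415.
MB = M / m = 7.1 / 1.83415 ≈ 3.871 billion.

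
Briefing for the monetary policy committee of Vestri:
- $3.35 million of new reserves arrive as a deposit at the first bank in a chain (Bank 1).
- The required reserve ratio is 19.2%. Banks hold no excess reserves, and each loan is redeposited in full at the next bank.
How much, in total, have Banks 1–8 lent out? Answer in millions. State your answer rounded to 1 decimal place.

Bank i lends (1 − rr)^i of the original deposit: Bank 1 lends 3.35·0.8080 = 2.7068, Bank 2 lends 3.35·0.8080² ≈ 2.1871, and so on.
Summing a geometric series: total = 3.35·[0.8080·(1 − 0.8080^8) / (1 − 0.8080)] ≈ 11.5367 million.

$11.5 million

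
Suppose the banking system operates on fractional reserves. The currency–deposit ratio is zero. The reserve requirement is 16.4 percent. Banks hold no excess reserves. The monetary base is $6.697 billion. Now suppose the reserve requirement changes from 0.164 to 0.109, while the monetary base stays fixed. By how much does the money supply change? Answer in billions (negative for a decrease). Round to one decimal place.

$20.6 billion

Initially m₁ = 1 / (0.164) ≈ 6.0976, so M₁ = 6.0976 × 6.697 ≈ 40.8356 billion.
After the change m₂ = 1 / (0.109) ≈ 9.1743, so M₂ = 9.1743 × 6.697 ≈ 61.4403 billion.
ΔM = M₂ − M₁ = 61.4403 − 40.8356 = 20.6047 billion.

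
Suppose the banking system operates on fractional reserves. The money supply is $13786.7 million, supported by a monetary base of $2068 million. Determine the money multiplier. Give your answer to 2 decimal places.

The money multiplier is m = M / MB = 13786.7 / 2068 ≈ 6.66668.

6.67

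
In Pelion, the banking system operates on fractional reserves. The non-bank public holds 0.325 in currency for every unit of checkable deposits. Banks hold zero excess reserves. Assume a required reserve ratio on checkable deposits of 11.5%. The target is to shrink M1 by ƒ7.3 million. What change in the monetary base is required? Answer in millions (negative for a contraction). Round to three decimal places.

The money multiplier is m = (1 + c) / (rr + c) = (1 + 0.325) / (0.115 + 0.325) ≈ 3.01136.
ΔMB = ΔM / m = (−7.3) / 3.01136 ≈ -2.4242 million.

-2.424 million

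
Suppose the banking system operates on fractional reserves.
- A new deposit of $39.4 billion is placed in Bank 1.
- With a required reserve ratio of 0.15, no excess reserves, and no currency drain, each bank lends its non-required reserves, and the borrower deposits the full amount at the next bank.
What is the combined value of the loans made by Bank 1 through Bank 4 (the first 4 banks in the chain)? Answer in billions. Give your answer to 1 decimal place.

Bank i lends (1 − rr)^i of the original deposit: Bank 1 lends 39.4·0.8500 = 33.4900, Bank 2 lends 39.4·0.8500² = 28.4665, and so on.
Summing a geometric series: total = 39.4·[0.8500·(1 − 0.8500^4) / (1 − 0.8500)] ≈ 106.7201 billion.

$106.7 billion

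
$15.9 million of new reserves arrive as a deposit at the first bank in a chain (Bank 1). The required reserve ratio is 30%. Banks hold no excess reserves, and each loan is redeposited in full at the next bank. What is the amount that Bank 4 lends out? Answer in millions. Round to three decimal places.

Each bank lends a fraction (1 − rr) = 0.7000 of the deposit it receives, so Bank 4 receives 15.9·0.7000^3 and lends 15.9·0.7000^4 ≈ 3.8176 million.

$3.818 million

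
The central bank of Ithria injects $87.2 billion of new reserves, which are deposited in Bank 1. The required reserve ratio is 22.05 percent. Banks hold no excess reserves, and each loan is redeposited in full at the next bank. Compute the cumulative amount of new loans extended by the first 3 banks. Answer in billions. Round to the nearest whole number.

$162 billion

Bank i lends (1 − rr)^i of the original deposit: Bank 1 lends 87.2·0.7795 = 67.9724, Bank 2 lends 87.2·0.7795² ≈ 52.9845, and so on.
Summing a geometric series: total = 87.2·[0.7795·(1 − 0.7795^3) / (1 − 0.7795)] ≈ 162.2583 billion.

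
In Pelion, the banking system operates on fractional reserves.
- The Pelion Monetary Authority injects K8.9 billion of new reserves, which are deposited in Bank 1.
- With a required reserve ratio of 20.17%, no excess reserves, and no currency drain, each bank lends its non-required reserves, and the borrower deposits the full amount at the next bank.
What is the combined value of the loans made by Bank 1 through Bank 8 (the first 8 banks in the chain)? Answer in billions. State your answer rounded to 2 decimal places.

Bank i lends (1 − rr)^i of the original deposit: Bank 1 lends 8.9·0.7983 ≈ 7.1049, Bank 2 lends 8.9·0.7983² ≈ 5.6718, and so on.
Summing a geometric series: total = 8.9·[0.7983·(1 − 0.7983^8) / (1 − 0.7983)] ≈ 29.4149 billion.

K29.41 billion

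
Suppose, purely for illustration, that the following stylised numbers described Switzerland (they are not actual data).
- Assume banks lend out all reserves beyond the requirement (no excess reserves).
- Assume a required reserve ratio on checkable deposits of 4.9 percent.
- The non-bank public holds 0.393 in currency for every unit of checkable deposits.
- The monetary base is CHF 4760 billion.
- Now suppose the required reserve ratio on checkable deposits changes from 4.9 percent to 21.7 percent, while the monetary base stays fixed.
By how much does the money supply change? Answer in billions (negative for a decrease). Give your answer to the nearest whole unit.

-4132 billion

Initially m₁ = (1 + 0.393) / (0.049 + 0.393) ≈ 3.15158, so M₁ = 3.15158 × 4760 = 15001.5208 billion.
After the change m₂ = (1 + 0.393) / (0.217 + 0.393) ≈ 2.28361, so M₂ = 2.28361 × 4760 = 10869.9836 billion.
ΔM = M₂ − M₁ = 10869.9836 − 15001.5208 = -4131.5372 billion.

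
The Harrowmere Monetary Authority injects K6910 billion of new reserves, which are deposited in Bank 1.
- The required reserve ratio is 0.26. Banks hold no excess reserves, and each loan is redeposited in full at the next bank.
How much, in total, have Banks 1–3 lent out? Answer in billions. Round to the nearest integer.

K11697 billion

Bank i lends (1 − rr)^i of the original deposit: Bank 1 lends 6910·0.7400 = 5113.4000, Bank 2 lends 6910·0.7400² = 3783.9160, and so on.
Summing a geometric series: total = 6910·[0.7400·(1 − 0.7400^3) / (1 − 0.7400)] ≈ 11697.4138 billion.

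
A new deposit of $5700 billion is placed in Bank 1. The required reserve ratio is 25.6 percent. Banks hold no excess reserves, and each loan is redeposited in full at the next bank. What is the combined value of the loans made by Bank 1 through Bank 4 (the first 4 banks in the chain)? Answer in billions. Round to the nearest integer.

$11490 billion

Bank i lends (1 − rr)^i of the original deposit: Bank 1 lends 5700·0.7440 = 4240.8000, Bank 2 lends 5700·0.7440² = 3155.1552, and so on.
Summing a geometric series: total = 5700·[0.7440·(1 − 0.7440^4) / (1 − 0.7440)] ≈ 11489.8827 billion.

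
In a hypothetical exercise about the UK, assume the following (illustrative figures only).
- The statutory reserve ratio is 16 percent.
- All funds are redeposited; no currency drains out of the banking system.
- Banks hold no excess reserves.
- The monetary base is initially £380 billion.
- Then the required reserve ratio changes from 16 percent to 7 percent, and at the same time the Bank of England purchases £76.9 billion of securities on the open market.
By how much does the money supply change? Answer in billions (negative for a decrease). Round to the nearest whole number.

£4152 billion

Before: m₁ = 1 / (0.16) = 6.25, MB₁ = 380, so M₁ = 6.25 × 380 = 2375 billion.
After: m₂ = 1 / (0.07) ≈ 14.2857, MB₂ = 380 + 76.9 = 456.9, so M₂ = 14.2857 × 456.9 ≈ 6527.1363 billion.
ΔM = M₂ − M₁ = 6527.1363 − 2375 = 4152.1363 billion.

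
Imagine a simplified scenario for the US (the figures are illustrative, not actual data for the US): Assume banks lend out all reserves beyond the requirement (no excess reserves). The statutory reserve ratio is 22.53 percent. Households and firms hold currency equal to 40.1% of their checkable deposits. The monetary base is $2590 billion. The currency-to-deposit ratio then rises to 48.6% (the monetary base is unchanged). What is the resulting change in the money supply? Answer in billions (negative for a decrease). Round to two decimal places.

Initially m₁ = (1 + 0.401) / (0.2253 + 0.401) ≈ 2.2369471, so M₁ = 2.2369471 × 2590 ≈ 5793.693 billion.
After the change m₂ = (1 + 0.486) / (0.2253 + 0.486) ≈ 2.0891326, so M₂ = 2.0891326 × 2590 ≈ 5410.8534 billion.
ΔM = M₂ − M₁ = 5410.8534 − 5793.693 = -382.8396 billion.

-382.84 billion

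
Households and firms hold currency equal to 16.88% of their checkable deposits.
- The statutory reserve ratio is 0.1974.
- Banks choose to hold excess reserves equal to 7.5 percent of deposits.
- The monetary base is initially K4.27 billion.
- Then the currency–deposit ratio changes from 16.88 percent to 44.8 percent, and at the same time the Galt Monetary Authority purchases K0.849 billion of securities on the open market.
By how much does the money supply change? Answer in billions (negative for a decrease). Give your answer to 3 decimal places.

Before: m₁ = (1 + 0.1688) / (0.1974 + 0.075 + 0.1688) ≈ 2.64914, MB₁ = 4.27, so M₁ = 2.64914 × 4.27 ≈ 11.3118 billion.
After: m₂ = (1 + 0.448) / (0.1974 + 0.075 + 0.448) ≈ 2.00999, MB₂ = 4.27 + 0.849 = 5.119, so M₂ = 2.00999 × 5.119 ≈ 10.2891 billion.
ΔM = M₂ − M₁ = 10.2891 − 11.3118 = -1.0227 billion.

-1.023 billion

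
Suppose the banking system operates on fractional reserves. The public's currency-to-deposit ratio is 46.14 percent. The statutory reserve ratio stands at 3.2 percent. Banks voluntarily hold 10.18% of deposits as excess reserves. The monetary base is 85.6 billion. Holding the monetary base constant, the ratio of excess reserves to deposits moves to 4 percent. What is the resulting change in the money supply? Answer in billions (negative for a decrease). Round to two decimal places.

Initially m₁ = (1 + 0.4614) / (0.032 + 0.1018 + 0.4614) ≈ 2.45531, so M₁ = 2.45531 × 85.6 ≈ 210.1745 billion.
After the change m₂ = (1 + 0.4614) / (0.032 + 0.04 + 0.4614) ≈ 2.73978, so M₂ = 2.73978 × 85.6 ≈ 234.5252 billion.
ΔM = M₂ − M₁ = 234.5252 − 210.1745 = 24.3507 billion.

24.35 billion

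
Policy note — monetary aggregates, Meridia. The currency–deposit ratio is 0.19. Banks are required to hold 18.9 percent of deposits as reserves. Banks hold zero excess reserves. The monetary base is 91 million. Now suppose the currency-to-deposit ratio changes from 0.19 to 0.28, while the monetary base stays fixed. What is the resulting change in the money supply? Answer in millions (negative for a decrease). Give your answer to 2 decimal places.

Initially m₁ = (1 + 0.19) / (0.189 + 0.19) ≈ 3.13984, so M₁ = 3.13984 × 91 ≈ 285.7254 million.
After the change m₂ = (1 + 0.28) / (0.189 + 0.28) ≈ 2.72921, so M₂ = 2.72921 × 91 ≈ 248.3581 million.
ΔM = M₂ − M₁ = 248.3581 − 285.7254 = -37.3673 million.

-37.37 million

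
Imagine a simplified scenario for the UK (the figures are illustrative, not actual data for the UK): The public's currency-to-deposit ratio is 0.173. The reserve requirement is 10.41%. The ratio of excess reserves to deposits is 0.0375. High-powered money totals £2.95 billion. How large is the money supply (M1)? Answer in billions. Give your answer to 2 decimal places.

£11.00 billion

The money multiplier is m = (1 + c) / (rr + e + c) = (1 + 0.173) / (0.1041 + 0.0375 + 0.173) ≈ 3.7285.
So M = m × MB = 3.7285 × 2.95 ≈ 10.9991 billion.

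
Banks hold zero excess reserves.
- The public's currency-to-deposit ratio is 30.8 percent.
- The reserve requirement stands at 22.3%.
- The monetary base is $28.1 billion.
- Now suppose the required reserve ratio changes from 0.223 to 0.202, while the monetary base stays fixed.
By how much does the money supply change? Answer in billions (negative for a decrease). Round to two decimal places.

$2.85 billion

Initially m₁ = (1 + 0.308) / (0.223 + 0.308) ≈ 2.46328, so M₁ = 2.46328 × 28.1 ≈ 69.2182 billion.
After the change m₂ = (1 + 0.308) / (0.202 + 0.308) ≈ 2.56471, so M₂ = 2.56471 × 28.1 ≈ 72.0684 billion.
ΔM = M₂ − M₁ = 72.0684 − 69.2182 = 2.8502 billion.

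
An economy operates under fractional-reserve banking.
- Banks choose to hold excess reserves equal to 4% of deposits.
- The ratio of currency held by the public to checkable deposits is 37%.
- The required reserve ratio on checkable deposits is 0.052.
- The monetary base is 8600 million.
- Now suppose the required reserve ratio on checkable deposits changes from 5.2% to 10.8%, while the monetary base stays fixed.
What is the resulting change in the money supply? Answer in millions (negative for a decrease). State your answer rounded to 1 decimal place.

-2757.0 million

Initially m₁ = (1 + 0.37) / (0.052 + 0.04 + 0.37) ≈ 2.965368, so M₁ = 2.965368 × 8600 = 25502.1648 million.
After the change m₂ = (1 + 0.37) / (0.108 + 0.04 + 0.37) ≈ 2.644788, so M₂ = 2.644788 × 8600 = 22745.1768 million.
ΔM = M₂ − M₁ = 22745.1768 − 25502.1648 = -2756.988 million.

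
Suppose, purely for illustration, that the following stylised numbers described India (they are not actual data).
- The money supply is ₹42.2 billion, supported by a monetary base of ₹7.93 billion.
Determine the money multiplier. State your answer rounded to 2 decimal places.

5.32

The money multiplier is m = M / MB = 42.2 / 7.93 ≈ 5.32156.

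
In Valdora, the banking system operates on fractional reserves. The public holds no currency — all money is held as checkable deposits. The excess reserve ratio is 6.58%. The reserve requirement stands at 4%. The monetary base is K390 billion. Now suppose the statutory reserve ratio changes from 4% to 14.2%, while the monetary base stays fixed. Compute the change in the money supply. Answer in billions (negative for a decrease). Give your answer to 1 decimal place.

Initially m₁ = 1 / (0.04 + 0.0658) ≈ 9.45180, so M₁ = 9.45180 × 390 = 3686.202 billion.
After the change m₂ = 1 / (0.142 + 0.0658) ≈ 4.81232, so M₂ = 4.81232 × 390 = 1876.8048 billion.
ΔM = M₂ − M₁ = 1876.8048 − 3686.202 = -1809.3972 billion.

-1809.4 billion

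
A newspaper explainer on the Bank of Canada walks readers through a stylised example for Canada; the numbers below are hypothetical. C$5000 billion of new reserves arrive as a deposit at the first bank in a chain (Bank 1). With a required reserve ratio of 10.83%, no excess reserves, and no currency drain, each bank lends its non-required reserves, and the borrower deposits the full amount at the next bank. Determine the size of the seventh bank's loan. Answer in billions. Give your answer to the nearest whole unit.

Each bank lends a fraction (1 − rr) = 0.8917 of the deposit it receives, so Bank 7 receives 5000·0.8917^6 and lends 5000·0.8917^7 ≈ 2241.3071 billion.

C$2241 billion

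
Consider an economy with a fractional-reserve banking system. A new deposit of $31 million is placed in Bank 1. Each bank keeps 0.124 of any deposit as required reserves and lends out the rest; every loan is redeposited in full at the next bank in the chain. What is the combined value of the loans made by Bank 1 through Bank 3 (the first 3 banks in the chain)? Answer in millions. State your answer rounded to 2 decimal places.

$71.78 million

Bank i lends (1 − rr)^i of the original deposit: Bank 1 lends 31·0.8760 = 27.1560, Bank 2 lends 31·0.8760² ≈ 23.7887, and so on.
Summing a geometric series: total = 31·[0.8760·(1 − 0.8760^3) / (1 − 0.8760)] ≈ 71.7835 million.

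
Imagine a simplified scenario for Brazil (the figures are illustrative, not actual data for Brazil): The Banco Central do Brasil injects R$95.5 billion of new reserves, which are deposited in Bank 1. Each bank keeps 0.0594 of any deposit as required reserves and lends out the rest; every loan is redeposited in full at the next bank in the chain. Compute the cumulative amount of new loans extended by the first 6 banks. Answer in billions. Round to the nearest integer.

R$465 billion

Bank i lends (1 − rr)^i of the original deposit: Bank 1 lends 95.5·0.9406 = 89.8273, Bank 2 lends 95.5·0.9406² ≈ 84.4916, and so on.
Summing a geometric series: total = 95.5·[0.9406·(1 − 0.9406^6) / (1 − 0.9406)] ≈ 464.9908 billion.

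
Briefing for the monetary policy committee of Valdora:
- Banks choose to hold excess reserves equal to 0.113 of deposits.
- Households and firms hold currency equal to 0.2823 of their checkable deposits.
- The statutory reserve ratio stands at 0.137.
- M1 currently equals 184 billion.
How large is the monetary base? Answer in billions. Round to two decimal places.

76.38 billion

The money multiplier is m = (1 + c) / (rr + e + c) = (1 + 0.2823) / (0.137 + 0.113 + 0.2823) ≈ 2.408980.
MB = M / m = 184 / 2.408980 ≈ 76.3809 billion.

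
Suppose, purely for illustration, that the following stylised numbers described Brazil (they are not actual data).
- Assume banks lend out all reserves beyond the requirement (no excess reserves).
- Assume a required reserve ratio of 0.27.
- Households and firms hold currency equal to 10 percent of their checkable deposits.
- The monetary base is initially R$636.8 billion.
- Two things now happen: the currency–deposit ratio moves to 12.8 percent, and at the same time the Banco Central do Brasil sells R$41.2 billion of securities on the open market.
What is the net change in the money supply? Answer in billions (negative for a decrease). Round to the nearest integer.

-205 billion

Before: m₁ = (1 + 0.1) / (0.27 + 0.1) ≈ 2.9730, MB₁ = 636.8, so M₁ = 2.9730 × 636.8 = 1893.2064 billion.
After: m₂ = (1 + 0.128) / (0.27 + 0.128) ≈ 2.8342, MB₂ = 636.8 − 41.2 = 595.6, so M₂ = 2.8342 × 595.6 ≈ 1688.0495 billion.
ΔM = M₂ − M₁ = 1688.0495 − 1893.2064 = -205.1569 billion.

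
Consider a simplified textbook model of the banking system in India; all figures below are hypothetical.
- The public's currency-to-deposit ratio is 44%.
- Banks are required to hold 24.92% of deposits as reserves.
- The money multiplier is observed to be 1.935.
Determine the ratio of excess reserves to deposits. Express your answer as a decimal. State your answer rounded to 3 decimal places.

0.055

Using m = 1.935. Since m = (1 + c)/(c + rr + e), the denominator satisfies c + rr + e = (1 + c)/m = (1 + 0.44) / 1.935 ≈ 0.744186.
With c = 0.44 and rr = 0.2492, the ratio of excess reserves to deposits is 0.744186 − 0.44 − 0.2492 = 0.054986.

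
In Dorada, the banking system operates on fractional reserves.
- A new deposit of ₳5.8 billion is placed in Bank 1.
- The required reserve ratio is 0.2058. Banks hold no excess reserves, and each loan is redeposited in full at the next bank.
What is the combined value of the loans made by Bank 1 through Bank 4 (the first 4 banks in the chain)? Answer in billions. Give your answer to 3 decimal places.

Bank i lends (1 − rr)^i of the original deposit: Bank 1 lends 5.8·0.7942 ≈ 4.6064, Bank 2 lends 5.8·0.7942² ≈ 3.6584, and so on.
Summing a geometric series: total = 5.8·[0.7942·(1 − 0.7942^4) / (1 − 0.7942)] ≈ 13.4777 billion.

₳13.478 billion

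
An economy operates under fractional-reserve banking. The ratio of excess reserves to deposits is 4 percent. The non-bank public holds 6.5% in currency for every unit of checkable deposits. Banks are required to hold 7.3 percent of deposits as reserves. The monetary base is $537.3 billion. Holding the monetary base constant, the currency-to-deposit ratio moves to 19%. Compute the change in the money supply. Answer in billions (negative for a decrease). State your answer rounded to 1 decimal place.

-1104.6 billion

Initially m₁ = (1 + 0.065) / (0.073 + 0.04 + 0.065) ≈ 5.98315, so M₁ = 5.98315 × 537.3 ≈ 3214.7465 billion.
After the change m₂ = (1 + 0.19) / (0.073 + 0.04 + 0.19) ≈ 3.92739, so M₂ = 3.92739 × 537.3 ≈ 2110.1866 billion.
ΔM = M₂ − M₁ = 2110.1866 − 3214.7465 = -1104.5599 billion.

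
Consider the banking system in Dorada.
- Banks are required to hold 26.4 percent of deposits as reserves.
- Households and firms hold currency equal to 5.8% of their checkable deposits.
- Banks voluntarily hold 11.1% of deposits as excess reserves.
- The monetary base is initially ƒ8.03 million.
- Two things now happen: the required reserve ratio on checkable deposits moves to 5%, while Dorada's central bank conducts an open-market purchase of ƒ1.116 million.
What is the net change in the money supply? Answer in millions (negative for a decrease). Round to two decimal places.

ƒ24.56 million

Before: m₁ = (1 + 0.058) / (0.264 + 0.111 + 0.058) ≈ 2.4434, MB₁ = 8.03, so M₁ = 2.4434 × 8.03 ≈ 19.6205 million.
After: m₂ = (1 + 0.058) / (0.05 + 0.111 + 0.058) ≈ 4.8311, MB₂ = 8.03 + 1.116 = 9.146, so M₂ = 4.8311 × 9.146 ≈ 44.1852 million.
ΔM = M₂ − M₁ = 44.1852 − 19.6205 = 24.5647 million.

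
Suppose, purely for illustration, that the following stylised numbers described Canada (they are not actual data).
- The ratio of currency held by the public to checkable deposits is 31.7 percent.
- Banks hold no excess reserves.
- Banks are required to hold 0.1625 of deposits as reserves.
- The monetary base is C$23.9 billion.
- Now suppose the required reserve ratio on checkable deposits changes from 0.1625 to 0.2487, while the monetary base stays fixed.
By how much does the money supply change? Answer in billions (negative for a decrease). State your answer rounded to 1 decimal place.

Initially m₁ = (1 + 0.317) / (0.1625 + 0.317) ≈ 2.7466, so M₁ = 2.7466 × 23.9 ≈ 65.6437 billion.
After the change m₂ = (1 + 0.317) / (0.2487 + 0.317) ≈ 2.3281, so M₂ = 2.3281 × 23.9 ≈ 55.6416 billion.
ΔM = M₂ − M₁ = 55.6416 − 65.6437 = -10.0021 billion.

-10.0 billion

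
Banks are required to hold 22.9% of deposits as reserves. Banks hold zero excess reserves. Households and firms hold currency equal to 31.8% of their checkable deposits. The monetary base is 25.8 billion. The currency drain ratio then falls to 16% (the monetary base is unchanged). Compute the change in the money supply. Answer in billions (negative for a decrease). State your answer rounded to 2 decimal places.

14.77 billion

Initially m₁ = (1 + 0.318) / (0.229 + 0.318) ≈ 2.40951, so M₁ = 2.40951 × 25.8 ≈ 62.1654 billion.
After the change m₂ = (1 + 0.16) / (0.229 + 0.16) ≈ 2.98201, so M₂ = 2.98201 × 25.8 ≈ 76.9359 billion.
ΔM = M₂ − M₁ = 76.9359 − 62.1654 = 14.7705 billion.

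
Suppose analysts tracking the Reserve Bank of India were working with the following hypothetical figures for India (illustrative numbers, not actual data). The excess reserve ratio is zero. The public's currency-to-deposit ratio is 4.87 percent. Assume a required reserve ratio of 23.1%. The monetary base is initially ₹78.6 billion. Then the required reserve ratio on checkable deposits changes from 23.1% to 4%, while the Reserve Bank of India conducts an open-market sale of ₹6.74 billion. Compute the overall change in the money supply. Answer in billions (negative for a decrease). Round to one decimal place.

Before: m₁ = (1 + 0.0487) / (0.231 + 0.0487) ≈ 3.7494, MB₁ = 78.6, so M₁ = 3.7494 × 78.6 ≈ 294.7028 billion.
After: m₂ = (1 + 0.0487) / (0.04 + 0.0487) ≈ 11.8230, MB₂ = 78.6 − 6.74 = 71.86, so M₂ = 11.8230 × 71.86 ≈ 849.6008 billion.
ΔM = M₂ − M₁ = 849.6008 − 294.7028 = 554.898 billion.

₹554.9 billion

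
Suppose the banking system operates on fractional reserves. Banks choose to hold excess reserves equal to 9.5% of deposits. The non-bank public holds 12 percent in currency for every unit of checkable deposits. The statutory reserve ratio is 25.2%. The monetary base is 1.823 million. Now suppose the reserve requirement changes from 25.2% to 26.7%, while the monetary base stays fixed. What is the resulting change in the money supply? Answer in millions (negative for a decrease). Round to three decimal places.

Initially m₁ = (1 + 0.12) / (0.252 + 0.095 + 0.12) ≈ 2.39829, so M₁ = 2.39829 × 1.823 ≈ 4.3721 million.
After the change m₂ = (1 + 0.12) / (0.267 + 0.095 + 0.12) ≈ 2.32365, so M₂ = 2.32365 × 1.823 ≈ 4.236 million.
ΔM = M₂ − M₁ = 4.236 − 4.3721 = -0.1361 million.

-0.136 million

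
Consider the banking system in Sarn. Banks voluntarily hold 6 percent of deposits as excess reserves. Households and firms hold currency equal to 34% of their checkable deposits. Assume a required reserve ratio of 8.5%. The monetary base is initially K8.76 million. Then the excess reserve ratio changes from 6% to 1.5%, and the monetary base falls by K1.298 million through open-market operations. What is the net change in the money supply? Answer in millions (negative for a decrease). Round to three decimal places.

-1.478 million

Before: m₁ = (1 + 0.34) / (0.085 + 0.06 + 0.34) ≈ 2.76289, MB₁ = 8.76, so M₁ = 2.76289 × 8.76 ≈ 24.2029 million.
After: m₂ = (1 + 0.34) / (0.085 + 0.015 + 0.34) ≈ 3.04545, MB₂ = 8.76 − 1.298 = 7.462, so M₂ = 3.04545 × 7.462 ≈ 22.7251 million.
ΔM = M₂ − M₁ = 22.7251 − 24.2029 = -1.4778 million.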